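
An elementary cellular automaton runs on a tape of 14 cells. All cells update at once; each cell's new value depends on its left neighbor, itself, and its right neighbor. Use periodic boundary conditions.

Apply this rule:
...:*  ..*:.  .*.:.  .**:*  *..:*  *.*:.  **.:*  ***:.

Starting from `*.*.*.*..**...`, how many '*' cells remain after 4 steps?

8

step 1: .......*.****.
step 2: ******...*..**
step 3: .....***..*.*.
step 4: ****.*.**....*
count of *: 8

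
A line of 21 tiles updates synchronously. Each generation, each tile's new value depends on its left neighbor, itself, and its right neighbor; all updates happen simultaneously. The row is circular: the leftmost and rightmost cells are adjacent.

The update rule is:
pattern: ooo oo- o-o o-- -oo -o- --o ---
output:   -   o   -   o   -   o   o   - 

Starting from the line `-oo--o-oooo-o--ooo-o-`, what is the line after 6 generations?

o-oooo----o-ooo--o-oo
o----oo--oo---oooo---
oo--o-ooo-oo-o---oo-o
-oooo---o--o-oo-o-o--
o---oo-ooooo--o-o-oo-
oo-o-o-----oooo-o--o-

oo-o-o-----oooo-o--o-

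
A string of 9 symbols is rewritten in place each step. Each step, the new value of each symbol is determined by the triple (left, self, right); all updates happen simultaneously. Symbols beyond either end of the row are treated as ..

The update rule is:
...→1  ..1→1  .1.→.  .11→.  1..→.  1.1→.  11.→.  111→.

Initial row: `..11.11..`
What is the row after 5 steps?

1111.....

11......1
...11111.
111......
....11111
1111.....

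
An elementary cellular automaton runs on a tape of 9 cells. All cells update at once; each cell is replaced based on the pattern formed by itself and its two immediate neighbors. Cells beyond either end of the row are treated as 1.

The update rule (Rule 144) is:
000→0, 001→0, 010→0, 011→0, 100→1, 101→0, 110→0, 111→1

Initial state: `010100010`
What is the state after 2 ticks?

100001000

000010000
100001000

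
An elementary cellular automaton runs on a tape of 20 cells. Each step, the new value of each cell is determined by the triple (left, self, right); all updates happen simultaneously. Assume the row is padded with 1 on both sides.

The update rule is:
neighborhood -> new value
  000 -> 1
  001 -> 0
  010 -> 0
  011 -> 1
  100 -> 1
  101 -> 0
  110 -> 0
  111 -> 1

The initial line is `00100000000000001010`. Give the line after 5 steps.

10011111111111100000
01011111111111011110
00011111111110011100
11011111111101011010
10011111111000010000

10011111111000010000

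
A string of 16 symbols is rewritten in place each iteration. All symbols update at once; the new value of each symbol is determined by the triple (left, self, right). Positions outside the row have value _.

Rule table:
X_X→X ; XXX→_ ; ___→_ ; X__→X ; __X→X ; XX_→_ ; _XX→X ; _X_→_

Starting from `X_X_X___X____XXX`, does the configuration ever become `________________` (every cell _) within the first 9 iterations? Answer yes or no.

iteration 1: _X_X_X_X_X__XX__
iteration 2: X_X_X_X_X_XXX_X_
iteration 3: _X_X_X_X_XX__X_X
iteration 4: X_X_X_X_XX_XX_X_
iteration 5: _X_X_X_XX_XX_X_X
iteration 6: X_X_X_XX_XX_X_X_
iteration 7: _X_X_XX_XX_X_X_X
iteration 8: X_X_XX_XX_X_X_X_
iteration 9: _X_XX_XX_X_X_X_X
iteration 9 is _X_XX_XX_X_X_X_X, still not uniform _

no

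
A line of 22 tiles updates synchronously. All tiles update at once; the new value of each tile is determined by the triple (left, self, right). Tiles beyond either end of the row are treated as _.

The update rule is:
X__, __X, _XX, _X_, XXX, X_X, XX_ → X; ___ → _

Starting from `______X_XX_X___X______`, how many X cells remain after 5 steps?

20

_____XXXXXXXX_XXX_____
____XXXXXXXXXXXXXX____
___XXXXXXXXXXXXXXXX___
__XXXXXXXXXXXXXXXXXX__
_XXXXXXXXXXXXXXXXXXXX_
count of X: 20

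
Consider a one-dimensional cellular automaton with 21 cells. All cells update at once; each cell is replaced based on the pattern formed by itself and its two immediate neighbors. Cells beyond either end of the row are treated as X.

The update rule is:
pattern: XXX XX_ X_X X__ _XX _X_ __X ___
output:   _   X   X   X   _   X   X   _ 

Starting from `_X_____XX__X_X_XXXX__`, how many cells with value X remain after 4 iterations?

12

XXX___X_XXXXXXX___XXX
__XX_XXX______XX_X___
XX_XX__XX____X_XXXX_X
_XX_XXX_XX__XXX___XX_
count of X: 12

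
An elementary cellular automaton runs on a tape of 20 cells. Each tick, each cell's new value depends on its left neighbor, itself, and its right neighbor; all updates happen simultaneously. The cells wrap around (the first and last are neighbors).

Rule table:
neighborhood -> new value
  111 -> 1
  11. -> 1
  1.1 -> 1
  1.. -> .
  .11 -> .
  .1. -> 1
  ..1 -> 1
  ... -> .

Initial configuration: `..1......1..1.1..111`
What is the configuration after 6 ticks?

1111.111.111.11.1111

.11.....11.1111.1.11
1.1....1.11.111111.1
111...111.11.111111.
.11..1.111.11.111111
1.1.111.111.11.11111
1111.111.111.11.1111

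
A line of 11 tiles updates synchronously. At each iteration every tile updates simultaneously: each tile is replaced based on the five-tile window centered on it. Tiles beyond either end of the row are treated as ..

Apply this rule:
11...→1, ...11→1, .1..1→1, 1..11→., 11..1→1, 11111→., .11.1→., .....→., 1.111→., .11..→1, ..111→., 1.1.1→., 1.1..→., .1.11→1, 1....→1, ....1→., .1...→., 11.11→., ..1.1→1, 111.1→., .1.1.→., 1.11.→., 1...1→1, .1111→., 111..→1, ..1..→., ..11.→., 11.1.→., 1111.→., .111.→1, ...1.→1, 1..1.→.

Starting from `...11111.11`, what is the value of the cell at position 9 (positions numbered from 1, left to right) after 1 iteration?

.

..1.......1
position 9 holds .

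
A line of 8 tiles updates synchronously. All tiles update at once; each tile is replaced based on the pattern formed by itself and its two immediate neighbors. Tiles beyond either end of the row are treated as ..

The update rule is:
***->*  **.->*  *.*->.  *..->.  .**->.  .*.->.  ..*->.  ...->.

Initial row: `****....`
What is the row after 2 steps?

.***....
..**....

..**....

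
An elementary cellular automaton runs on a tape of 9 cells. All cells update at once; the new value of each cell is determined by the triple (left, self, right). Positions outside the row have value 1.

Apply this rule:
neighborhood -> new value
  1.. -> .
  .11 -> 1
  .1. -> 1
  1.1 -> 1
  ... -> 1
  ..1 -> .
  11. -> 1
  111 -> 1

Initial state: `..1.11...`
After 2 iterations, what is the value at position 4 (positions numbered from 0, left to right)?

..1111.1.
..1111111
position 4 holds 1

1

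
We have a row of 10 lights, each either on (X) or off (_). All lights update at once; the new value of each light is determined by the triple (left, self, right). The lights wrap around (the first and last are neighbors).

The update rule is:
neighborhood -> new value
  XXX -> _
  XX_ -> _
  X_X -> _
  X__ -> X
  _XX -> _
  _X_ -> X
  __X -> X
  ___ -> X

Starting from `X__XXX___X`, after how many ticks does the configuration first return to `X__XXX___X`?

2

_XX___XXX_
X__XXX___X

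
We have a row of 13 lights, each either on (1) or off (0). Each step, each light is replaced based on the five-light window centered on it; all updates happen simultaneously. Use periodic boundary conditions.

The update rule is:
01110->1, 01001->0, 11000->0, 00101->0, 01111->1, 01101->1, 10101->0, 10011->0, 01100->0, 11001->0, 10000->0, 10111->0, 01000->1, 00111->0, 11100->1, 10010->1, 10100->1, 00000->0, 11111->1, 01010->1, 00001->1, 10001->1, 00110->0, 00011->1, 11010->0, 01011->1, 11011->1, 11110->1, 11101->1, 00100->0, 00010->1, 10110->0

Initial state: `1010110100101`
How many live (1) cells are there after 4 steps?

step 1: 1001010101010
step 2: 1010101010101
step 3: 1001010101010  (repeats step 1; period 2)
step 4: 1010101010101
count of 1: 7

7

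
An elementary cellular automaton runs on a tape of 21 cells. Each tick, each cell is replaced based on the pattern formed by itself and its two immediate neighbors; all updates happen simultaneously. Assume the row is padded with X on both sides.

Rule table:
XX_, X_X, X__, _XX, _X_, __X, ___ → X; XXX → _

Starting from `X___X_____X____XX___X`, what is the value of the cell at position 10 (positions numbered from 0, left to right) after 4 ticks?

XXXXXXXXXXXXXXXXXXXXX
_____________________
XXXXXXXXXXXXXXXXXXXXX  (repeats tick 1; period 2)
tick 4: _____________________
position 10 holds _

_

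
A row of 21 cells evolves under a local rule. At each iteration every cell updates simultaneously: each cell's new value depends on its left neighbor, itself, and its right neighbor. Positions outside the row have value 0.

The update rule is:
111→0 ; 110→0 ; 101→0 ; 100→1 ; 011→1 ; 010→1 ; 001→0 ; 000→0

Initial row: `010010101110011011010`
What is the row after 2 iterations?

011010101001010010011
010010101101011011010

010010101101011011010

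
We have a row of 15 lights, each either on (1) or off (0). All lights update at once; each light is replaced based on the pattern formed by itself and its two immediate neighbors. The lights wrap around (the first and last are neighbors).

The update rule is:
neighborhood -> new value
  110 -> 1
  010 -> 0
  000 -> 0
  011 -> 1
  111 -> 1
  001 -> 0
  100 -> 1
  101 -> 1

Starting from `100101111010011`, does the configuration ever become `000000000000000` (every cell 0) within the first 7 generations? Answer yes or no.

no

generation 1: 110011111101011
generation 2: 111011111110111
generation 3: 111111111111111
generation 4: 111111111111111  (fixed point — unchanged through generation 7)
generation 7 is 111111111111111, still not uniform 0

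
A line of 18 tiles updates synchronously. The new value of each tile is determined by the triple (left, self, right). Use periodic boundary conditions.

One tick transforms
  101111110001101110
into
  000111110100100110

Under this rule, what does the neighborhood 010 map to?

At position 0 the neighborhood is 010; the next row has 0 there.

0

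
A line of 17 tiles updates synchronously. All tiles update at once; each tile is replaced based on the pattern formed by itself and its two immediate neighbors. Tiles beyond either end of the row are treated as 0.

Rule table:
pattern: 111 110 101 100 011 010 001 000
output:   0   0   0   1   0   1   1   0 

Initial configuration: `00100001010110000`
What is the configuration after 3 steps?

11010010100000010

step 1: 01110011010001000
step 2: 10001100011011100
step 3: 11010010100000010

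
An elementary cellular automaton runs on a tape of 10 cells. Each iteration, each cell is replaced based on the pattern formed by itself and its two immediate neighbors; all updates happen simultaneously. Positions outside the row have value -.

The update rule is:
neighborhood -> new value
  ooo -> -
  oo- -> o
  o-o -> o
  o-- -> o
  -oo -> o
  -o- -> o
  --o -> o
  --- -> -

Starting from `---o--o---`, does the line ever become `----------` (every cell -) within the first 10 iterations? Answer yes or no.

--oooooo--
-oo----oo-
oooo--oooo
o--oooo--o
oooo--oooo  (repeats iteration 3; period 2)
iteration 10: o--oooo--o
iteration 10 is o--oooo--o, still not uniform -

no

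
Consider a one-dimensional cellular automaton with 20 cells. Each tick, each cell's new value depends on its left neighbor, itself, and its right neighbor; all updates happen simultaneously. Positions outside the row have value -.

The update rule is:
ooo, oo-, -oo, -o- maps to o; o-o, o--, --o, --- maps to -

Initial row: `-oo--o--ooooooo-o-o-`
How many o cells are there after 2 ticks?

-oo--o--ooooooo-o-o-  (fixed point — unchanged through tick 2)
count of o: 12

12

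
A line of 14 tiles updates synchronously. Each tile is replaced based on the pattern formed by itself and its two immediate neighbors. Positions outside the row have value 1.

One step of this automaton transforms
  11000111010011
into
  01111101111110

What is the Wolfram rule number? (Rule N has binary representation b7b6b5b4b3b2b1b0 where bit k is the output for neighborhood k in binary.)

position 0: 111 → 0  (bit 7 = 0)
position 1: 110 → 1  (bit 6 = 1)
position 8: 101 → 1  (bit 5 = 1)
position 2: 100 → 1  (bit 4 = 1)
position 5: 011 → 1  (bit 3 = 1)
position 9: 010 → 1  (bit 2 = 1)
position 4: 001 → 1  (bit 1 = 1)
position 3: 000 → 1  (bit 0 = 1)
bits b7..b0 = 01111111 = 127

127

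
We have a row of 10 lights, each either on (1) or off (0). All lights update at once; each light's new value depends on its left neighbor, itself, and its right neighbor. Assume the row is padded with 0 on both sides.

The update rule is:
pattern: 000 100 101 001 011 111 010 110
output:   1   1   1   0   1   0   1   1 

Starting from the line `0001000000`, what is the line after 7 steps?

step 1: 1101111111
step 2: 1111000001
step 3: 1001111101
step 4: 1101000111
step 5: 1111110101
step 6: 1000011111
step 7: 1111010001

1111010001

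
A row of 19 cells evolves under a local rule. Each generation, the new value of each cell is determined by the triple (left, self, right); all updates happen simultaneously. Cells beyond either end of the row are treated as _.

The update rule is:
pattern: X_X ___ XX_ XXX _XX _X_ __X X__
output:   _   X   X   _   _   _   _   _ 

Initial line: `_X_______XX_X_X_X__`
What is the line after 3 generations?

_X_XXX___XX_____X_X

generation 1: ___XXXXX__X_______X
generation 2: XX_____X____XXXXX__
generation 3: _X_XXX___XX_____X_X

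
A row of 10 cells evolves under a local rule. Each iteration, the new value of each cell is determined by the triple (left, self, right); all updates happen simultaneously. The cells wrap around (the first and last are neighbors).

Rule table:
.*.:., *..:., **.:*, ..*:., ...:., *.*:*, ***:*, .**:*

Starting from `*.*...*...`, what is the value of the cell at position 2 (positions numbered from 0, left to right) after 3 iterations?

.

iteration 1: .*........
iteration 2: ..........
iteration 3: ..........
position 2 holds .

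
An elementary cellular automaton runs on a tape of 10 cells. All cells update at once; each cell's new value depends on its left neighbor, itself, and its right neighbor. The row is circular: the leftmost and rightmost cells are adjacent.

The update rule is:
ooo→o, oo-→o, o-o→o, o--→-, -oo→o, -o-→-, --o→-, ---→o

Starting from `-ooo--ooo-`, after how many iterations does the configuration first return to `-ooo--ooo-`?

iteration 1: -ooo--ooo-

1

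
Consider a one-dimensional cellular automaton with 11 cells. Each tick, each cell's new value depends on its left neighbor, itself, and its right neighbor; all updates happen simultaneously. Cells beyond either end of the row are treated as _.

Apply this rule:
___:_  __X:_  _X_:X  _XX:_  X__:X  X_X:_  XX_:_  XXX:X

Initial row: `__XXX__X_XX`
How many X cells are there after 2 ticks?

4

___X_X_X___
___X_X_XX__
count of X: 4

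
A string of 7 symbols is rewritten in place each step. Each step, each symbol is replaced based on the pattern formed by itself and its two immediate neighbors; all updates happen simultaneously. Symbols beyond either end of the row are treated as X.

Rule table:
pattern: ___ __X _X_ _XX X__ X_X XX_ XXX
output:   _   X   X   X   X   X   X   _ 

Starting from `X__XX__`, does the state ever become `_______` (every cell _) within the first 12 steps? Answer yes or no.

yes

XXXXXXX
_______
all cells are _ at step 2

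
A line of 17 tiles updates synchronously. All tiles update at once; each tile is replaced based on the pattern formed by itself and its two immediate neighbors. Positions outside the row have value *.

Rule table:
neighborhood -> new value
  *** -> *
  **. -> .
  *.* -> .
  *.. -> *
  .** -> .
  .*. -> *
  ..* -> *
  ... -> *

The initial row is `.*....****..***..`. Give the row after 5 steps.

.*****.*******.**

.*****.**.**.*.**
..***........*..*
**.*.***********.
*..*..*********..
.*****.*******.**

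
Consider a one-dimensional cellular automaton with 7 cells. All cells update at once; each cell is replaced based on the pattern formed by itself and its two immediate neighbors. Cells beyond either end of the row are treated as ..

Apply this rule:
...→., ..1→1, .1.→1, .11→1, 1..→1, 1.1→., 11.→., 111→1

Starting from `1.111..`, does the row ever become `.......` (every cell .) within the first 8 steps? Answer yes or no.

no

1.11.1.
1.1..11
1.1111.
1.111.1
1.11..1
1.1.111
1.1.11.
1.1.1.1
step 8 is 1.1.1.1, still not uniform .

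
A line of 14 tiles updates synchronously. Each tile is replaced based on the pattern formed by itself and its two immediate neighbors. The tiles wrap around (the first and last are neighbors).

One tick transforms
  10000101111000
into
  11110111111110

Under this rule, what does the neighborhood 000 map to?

1

At position 2 the neighborhood is 000; the next row has 1 there.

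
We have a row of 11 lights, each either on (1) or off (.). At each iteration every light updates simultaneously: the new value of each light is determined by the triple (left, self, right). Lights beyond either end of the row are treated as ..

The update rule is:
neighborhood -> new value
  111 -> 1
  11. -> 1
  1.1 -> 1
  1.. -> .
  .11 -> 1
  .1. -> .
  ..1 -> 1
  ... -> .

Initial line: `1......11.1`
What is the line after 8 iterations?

1111111111.

......1111.
.....11111.
....111111.
...1111111.
..11111111.
.111111111.
1111111111.
1111111111.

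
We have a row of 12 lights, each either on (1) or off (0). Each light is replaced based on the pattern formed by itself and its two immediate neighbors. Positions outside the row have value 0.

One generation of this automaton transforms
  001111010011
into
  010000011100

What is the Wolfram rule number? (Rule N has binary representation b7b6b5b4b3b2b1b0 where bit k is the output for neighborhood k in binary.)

position 3: 111 → 0  (bit 7 = 0)
position 5: 110 → 0  (bit 6 = 0)
position 6: 101 → 0  (bit 5 = 0)
position 8: 100 → 1  (bit 4 = 1)
position 2: 011 → 0  (bit 3 = 0)
position 7: 010 → 1  (bit 2 = 1)
position 1: 001 → 1  (bit 1 = 1)
position 0: 000 → 0  (bit 0 = 0)
bits b7..b0 = 00010110 = 22

22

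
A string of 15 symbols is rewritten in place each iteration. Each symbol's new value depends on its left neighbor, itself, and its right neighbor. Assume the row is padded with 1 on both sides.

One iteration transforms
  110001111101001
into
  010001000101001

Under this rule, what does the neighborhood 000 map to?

At position 3 the neighborhood is 000; the next row has 0 there.

0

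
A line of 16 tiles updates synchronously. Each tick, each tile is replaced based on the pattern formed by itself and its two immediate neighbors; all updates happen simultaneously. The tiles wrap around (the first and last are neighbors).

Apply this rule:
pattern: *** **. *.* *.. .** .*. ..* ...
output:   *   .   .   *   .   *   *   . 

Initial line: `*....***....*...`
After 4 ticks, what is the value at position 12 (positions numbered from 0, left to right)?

.

**..*.*.*..***.*
*.***.*.***.*...
*..*..*..*..**.*
.***********....
position 12 holds .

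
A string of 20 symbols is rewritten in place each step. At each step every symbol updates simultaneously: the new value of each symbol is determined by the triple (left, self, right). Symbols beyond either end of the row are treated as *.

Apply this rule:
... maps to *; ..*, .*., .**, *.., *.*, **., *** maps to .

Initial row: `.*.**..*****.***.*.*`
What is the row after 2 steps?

....................
.******************.

.******************.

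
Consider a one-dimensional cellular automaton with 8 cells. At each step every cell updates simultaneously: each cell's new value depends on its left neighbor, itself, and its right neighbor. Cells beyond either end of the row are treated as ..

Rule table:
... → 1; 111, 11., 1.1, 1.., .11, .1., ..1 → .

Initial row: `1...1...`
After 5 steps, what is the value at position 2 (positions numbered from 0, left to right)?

1

..1...11
1...1...  (repeats step 0; period 2)
step 5: ..1...11
position 2 holds 1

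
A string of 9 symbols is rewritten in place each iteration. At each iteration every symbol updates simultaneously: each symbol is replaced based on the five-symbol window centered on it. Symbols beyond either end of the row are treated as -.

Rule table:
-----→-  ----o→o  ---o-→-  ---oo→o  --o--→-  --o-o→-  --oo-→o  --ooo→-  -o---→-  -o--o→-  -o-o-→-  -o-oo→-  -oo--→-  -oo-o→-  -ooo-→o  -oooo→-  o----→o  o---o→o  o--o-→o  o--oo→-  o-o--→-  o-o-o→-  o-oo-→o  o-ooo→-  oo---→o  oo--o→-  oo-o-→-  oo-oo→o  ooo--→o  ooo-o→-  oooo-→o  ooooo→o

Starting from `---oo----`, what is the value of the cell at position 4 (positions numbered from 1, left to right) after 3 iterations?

-

-ooo-oo--
o-o-oo-oo
----o-oo-
position 4 holds -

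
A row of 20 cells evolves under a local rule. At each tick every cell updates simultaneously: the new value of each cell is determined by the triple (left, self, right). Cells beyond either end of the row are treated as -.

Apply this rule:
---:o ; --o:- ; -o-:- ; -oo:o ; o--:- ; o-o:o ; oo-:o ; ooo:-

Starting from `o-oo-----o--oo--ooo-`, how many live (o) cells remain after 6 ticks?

13

tick 1: -ooo-ooo----oo--o-o-
tick 2: -o-ooo-o-oo-oo---o--
tick 3: --oo-oo-oooooo-o---o
tick 4: o-ooooooo----oo--o--
tick 5: -oo-----o-oo-oo----o
tick 6: -oo-ooo--oooooo-oo--
count of o: 13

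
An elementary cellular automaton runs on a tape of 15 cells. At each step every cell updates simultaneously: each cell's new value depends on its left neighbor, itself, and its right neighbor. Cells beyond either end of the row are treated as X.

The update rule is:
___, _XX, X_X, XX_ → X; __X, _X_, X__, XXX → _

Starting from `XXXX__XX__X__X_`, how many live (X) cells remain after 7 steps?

step 1: ___X__XX______X
step 2: _X____XX_XXXX_X
step 3: X__XX_XXXX__XXX
step 4: X__XXXX__X__X__
step 5: X__X__X________
step 6: X_______XXXXXX_
step 7: X_XXXXX_X____XX
count of X: 9

9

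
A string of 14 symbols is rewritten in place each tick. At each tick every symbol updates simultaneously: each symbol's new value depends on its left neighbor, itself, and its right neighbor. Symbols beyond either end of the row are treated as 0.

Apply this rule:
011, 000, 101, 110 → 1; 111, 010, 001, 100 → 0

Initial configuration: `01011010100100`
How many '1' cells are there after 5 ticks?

00111101000001
10100110011100
01000110010101
00010110001010
11001110100100
count of 1: 7

7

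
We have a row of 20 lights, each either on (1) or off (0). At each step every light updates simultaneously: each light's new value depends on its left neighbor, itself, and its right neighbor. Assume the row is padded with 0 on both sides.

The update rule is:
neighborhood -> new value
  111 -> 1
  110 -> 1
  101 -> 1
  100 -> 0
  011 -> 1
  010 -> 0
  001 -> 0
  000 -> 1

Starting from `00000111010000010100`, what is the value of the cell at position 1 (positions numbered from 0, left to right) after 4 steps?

1

11110111100111001001
11111111100111000000
11111111100111011111
11111111100111111111
position 1 holds 1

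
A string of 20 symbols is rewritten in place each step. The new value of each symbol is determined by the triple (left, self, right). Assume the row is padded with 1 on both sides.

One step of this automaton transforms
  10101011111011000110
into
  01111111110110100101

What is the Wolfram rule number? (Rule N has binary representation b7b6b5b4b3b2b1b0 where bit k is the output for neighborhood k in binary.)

188

position 7: 111 → 1  (bit 7 = 1)
position 0: 110 → 0  (bit 6 = 0)
position 1: 101 → 1  (bit 5 = 1)
position 14: 100 → 1  (bit 4 = 1)
position 6: 011 → 1  (bit 3 = 1)
position 2: 010 → 1  (bit 2 = 1)
position 16: 001 → 0  (bit 1 = 0)
position 15: 000 → 0  (bit 0 = 0)
bits b7..b0 = 10111100 = 188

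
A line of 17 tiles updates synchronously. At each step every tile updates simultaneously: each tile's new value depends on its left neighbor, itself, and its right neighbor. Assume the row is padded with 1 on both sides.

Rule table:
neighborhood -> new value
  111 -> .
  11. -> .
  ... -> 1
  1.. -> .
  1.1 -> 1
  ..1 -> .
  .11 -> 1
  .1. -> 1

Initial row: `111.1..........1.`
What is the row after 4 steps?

...11.11111111.11
.1.1.11.......11.
111111..11111.1.1
........1....1111

........1....1111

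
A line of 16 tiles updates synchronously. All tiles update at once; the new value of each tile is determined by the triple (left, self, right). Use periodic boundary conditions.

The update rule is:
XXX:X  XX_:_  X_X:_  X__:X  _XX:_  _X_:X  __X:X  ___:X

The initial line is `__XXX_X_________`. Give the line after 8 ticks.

_X__XX__XXXXX_X_

tick 1: XX_X__XXXXXXXXXX
tick 2: X__XXX_XXXXXXXXX
tick 3: _XX_X___XXXXXXXX
tick 4: ____XXXX_XXXXXX_
tick 5: XXXX_XX___XXXX_X
tick 6: XXX____XXX_XX___
tick 7: _X_XXXX_X____XXX
tick 8: _X__XX__XXXXX_X_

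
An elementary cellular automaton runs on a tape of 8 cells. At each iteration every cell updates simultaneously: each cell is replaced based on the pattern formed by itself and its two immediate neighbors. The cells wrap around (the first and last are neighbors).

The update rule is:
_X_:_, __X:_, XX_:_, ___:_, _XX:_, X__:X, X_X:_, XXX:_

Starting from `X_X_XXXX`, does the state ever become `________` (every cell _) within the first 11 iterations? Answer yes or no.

________
all cells are _ at iteration 1

yes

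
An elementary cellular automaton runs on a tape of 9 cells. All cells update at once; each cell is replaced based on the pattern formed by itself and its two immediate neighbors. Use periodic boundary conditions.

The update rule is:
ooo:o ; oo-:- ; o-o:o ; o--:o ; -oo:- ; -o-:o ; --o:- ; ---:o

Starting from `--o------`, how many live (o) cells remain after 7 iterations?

6

iteration 1: o-ooooooo
iteration 2: -o-oooooo
iteration 3: ooo-oooo-
iteration 4: -o-o-oo-o
iteration 5: ooooo--oo
iteration 6: oooo-o--o
iteration 7: ooo-ooo--
count of o: 6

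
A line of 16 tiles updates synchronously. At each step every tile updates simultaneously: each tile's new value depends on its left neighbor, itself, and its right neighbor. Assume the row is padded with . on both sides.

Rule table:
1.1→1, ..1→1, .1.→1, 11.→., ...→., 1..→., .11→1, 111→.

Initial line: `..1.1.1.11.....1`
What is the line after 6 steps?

.11111111.....11
11...........11.
1...........11..
1..........11...
1.........11....
1........11.....

1........11.....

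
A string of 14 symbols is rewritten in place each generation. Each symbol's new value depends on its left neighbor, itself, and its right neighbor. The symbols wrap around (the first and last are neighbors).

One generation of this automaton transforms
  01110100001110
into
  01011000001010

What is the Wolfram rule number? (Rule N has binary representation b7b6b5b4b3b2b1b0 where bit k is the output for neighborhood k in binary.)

104

position 2: 111 → 0  (bit 7 = 0)
position 3: 110 → 1  (bit 6 = 1)
position 4: 101 → 1  (bit 5 = 1)
position 6: 100 → 0  (bit 4 = 0)
position 1: 011 → 1  (bit 3 = 1)
position 5: 010 → 0  (bit 2 = 0)
position 0: 001 → 0  (bit 1 = 0)
position 7: 000 → 0  (bit 0 = 0)
bits b7..b0 = 01101000 = 104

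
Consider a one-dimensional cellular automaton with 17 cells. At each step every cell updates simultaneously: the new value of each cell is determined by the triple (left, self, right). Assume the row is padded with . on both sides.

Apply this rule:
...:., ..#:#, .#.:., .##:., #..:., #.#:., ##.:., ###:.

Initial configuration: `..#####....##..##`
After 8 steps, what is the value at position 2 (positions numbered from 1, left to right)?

step 1: .#........#...#..
step 2: #........#...#...
step 3: ........#...#....
step 4: .......#...#.....
step 5: ......#...#......
step 6: .....#...#.......
step 7: ....#...#........
step 8: ...#...#.........
position 2 holds .

.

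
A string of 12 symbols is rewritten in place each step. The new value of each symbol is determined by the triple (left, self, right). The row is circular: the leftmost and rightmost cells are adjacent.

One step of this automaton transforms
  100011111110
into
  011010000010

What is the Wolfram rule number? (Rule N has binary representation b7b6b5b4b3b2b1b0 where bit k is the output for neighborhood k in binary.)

position 5: 111 → 0  (bit 7 = 0)
position 10: 110 → 1  (bit 6 = 1)
position 11: 101 → 0  (bit 5 = 0)
position 1: 100 → 1  (bit 4 = 1)
position 4: 011 → 1  (bit 3 = 1)
position 0: 010 → 0  (bit 2 = 0)
position 3: 001 → 0  (bit 1 = 0)
position 2: 000 → 1  (bit 0 = 1)
bits b7..b0 = 01011001 = 89

89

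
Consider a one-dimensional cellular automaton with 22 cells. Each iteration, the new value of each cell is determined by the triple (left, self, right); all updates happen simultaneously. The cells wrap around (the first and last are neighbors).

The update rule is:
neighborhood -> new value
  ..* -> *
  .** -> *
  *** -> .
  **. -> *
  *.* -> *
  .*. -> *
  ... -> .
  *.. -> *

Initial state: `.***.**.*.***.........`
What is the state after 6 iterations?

**.********.**........
****......*****......*
...**....**...**....**
*.****..****.****..***
***..****..***..****..
*.****..****.****..***

*.****..****.****..***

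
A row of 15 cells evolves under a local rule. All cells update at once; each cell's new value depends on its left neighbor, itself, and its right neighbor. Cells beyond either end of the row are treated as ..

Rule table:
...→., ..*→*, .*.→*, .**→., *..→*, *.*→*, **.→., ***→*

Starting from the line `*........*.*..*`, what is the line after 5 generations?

****..*******..

**......*******
..*....*.*****.
.***..***.***.*
*.*.**.*.*.*.**
****..*******..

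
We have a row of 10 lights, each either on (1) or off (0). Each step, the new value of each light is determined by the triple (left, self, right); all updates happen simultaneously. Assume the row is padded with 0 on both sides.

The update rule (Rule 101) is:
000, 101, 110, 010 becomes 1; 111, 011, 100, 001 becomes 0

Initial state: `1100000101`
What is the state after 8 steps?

step 1: 0101110111
step 2: 0110011001
step 3: 0010001001
step 4: 1010101001
step 5: 1111111001
step 6: 0000001001
step 7: 1111101001
step 8: 0000111001

0000111001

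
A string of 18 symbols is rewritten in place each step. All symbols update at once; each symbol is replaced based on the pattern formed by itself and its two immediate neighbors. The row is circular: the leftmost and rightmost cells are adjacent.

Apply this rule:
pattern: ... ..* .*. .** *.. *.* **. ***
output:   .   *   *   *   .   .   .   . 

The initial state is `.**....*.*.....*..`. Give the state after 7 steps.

**....**.*....**..
*....**..*...**..*
....**..**..**..**
...**..**..**..**.
..**..**..**..**..
.**..**..**..**...
**..**..**..**....

**..**..**..**....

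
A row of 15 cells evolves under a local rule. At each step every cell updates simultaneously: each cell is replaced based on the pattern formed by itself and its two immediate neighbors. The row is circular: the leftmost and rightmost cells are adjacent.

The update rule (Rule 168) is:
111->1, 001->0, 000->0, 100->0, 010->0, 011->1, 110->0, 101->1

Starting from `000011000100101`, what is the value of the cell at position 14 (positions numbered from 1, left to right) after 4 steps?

0

000010000000010
000000000000000
000000000000000  (fixed point — unchanged through step 4)
position 14 holds 0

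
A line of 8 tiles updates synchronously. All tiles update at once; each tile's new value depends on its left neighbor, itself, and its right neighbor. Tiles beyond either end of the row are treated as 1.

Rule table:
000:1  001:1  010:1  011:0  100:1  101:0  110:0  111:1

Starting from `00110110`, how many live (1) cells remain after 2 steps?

step 1: 11000000
step 2: 10111111
count of 1: 7

7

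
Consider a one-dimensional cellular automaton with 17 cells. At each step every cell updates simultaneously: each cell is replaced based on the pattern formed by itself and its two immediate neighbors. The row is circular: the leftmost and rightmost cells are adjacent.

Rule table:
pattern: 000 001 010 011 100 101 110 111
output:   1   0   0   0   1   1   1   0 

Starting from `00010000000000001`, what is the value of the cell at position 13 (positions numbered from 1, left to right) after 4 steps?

1

step 1: 11001111111111100
step 2: 01100000000000110
step 3: 00111111111110011
step 4: 10000000000011001
position 13 holds 1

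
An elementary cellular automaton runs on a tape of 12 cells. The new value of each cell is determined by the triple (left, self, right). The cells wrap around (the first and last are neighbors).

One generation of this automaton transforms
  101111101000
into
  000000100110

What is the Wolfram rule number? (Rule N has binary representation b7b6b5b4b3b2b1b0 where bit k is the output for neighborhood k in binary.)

position 3: 111 → 0  (bit 7 = 0)
position 6: 110 → 1  (bit 6 = 1)
position 1: 101 → 0  (bit 5 = 0)
position 9: 100 → 1  (bit 4 = 1)
position 2: 011 → 0  (bit 3 = 0)
position 0: 010 → 0  (bit 2 = 0)
position 11: 001 → 0  (bit 1 = 0)
position 10: 000 → 1  (bit 0 = 1)
bits b7..b0 = 01010001 = 81

81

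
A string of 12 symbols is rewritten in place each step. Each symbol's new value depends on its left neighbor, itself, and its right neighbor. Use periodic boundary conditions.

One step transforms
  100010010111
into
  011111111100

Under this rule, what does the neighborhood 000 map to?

1

At position 2 the neighborhood is 000; the next row has 1 there.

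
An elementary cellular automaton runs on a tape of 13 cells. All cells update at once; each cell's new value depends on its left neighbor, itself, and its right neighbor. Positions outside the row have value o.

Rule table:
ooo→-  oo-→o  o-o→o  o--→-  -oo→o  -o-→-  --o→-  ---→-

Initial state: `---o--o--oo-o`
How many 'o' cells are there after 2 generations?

generation 1: ---------oooo
generation 2: ---------o---
count of o: 1

1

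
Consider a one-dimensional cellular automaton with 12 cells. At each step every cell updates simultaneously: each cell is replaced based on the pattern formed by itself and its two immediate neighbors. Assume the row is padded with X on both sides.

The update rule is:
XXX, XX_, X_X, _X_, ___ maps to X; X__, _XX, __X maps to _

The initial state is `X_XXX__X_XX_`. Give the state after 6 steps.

XXXXXXXXX___

XX_XX__XX_XX
XXX_X___XX_X
XXXXX_X__XX_
XXXXXXX___XX
XXXXXXX_X__X
XXXXXXXXX___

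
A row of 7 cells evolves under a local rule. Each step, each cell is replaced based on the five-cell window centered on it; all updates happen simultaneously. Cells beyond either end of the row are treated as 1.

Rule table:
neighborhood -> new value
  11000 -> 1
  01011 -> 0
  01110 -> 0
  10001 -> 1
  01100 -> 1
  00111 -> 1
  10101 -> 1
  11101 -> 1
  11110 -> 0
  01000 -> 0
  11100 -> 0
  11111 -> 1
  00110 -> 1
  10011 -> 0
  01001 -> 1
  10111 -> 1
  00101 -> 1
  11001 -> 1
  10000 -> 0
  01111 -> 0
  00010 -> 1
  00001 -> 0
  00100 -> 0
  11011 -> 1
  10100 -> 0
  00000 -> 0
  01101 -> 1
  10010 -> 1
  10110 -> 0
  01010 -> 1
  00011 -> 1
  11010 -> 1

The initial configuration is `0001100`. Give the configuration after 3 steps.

1111110
1111011
1101110

1101110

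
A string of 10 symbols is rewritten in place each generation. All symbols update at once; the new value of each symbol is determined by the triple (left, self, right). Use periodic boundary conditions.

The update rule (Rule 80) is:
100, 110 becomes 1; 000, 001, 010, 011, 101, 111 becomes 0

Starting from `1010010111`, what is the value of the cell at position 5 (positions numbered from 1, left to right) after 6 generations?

0

1001000000
0100100000
0010010000
0001001000
0000100100
0000010010
position 5 holds 0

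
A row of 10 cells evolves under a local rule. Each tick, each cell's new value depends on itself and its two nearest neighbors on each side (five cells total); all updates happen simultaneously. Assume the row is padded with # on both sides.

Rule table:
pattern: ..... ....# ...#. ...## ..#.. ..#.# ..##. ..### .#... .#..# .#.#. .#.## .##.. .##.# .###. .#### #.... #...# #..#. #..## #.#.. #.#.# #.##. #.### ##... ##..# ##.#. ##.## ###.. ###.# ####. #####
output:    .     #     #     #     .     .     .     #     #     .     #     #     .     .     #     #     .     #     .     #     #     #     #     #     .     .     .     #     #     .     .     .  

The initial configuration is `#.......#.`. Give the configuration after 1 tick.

#.....##.#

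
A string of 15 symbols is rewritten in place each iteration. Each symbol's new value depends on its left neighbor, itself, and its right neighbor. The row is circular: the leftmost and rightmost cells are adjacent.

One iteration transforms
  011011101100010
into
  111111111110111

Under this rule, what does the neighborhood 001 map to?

At position 0 the neighborhood is 001; the next row has 1 there.

1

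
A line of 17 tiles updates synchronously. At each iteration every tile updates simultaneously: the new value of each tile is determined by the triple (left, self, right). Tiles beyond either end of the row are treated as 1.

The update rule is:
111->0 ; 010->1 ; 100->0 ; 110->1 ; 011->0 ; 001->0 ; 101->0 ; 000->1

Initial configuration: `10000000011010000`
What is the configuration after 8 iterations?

10010101001010010

10111111001010110
10000001001010010
10111101001010010
10000101001010010
10110101001010010
10010101001010010
10010101001010010  (fixed point — unchanged through iteration 8)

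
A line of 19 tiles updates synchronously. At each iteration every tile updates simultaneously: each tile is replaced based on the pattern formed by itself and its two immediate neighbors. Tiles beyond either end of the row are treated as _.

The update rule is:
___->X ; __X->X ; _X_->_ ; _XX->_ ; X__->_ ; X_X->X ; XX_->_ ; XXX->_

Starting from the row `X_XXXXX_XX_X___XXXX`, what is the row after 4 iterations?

_X_____X__X__XX____
X__XXXX__X__X___XXX
__X_____X__X__XX___
XX__XXXX__X__X___XX

XX__XXXX__X__X___XX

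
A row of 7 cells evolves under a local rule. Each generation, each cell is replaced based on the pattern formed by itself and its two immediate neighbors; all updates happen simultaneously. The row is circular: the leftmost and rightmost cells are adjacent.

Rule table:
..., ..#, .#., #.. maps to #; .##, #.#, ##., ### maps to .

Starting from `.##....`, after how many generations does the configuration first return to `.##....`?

2

#..####
.##....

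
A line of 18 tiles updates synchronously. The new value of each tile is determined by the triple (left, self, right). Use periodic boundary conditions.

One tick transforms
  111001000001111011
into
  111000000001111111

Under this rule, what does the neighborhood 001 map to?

0

At position 4 the neighborhood is 001; the next row has 0 there.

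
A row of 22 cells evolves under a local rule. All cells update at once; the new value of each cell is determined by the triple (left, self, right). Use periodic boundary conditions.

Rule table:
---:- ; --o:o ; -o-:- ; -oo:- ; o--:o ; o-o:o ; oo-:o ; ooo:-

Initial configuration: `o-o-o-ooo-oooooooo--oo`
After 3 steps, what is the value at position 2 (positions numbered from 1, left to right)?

-

step 1: oo-o-o--oo-------ooo--
step 2: -oo-o-oo-oo-----o--ooo
step 3: o-oo-o-oo-oo---o-oo--o
position 2 holds -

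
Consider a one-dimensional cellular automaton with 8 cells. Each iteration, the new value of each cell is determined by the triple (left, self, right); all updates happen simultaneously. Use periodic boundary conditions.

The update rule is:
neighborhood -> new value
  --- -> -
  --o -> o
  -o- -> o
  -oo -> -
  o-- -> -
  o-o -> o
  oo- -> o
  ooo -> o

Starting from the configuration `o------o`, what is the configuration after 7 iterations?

o-----o-
o----ooo
o---o-oo
o--ooo-o
o-o-ooo-
oooo-ooo
ooooo-oo

ooooo-oo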